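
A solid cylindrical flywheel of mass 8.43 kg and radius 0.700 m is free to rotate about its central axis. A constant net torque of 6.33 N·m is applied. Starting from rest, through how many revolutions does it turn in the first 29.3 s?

I = ½MR² = (1/2)(8.43)(0.700)² = 2.065 kg·m².
α = τ/I = 6.33/2.065 = 3.065 rad/s².
θ = ½αt² = ½(3.065)(29.3)² = 1316 rad.
Revolutions = θ/(2π) = 209.4.

≈ 209 revolutions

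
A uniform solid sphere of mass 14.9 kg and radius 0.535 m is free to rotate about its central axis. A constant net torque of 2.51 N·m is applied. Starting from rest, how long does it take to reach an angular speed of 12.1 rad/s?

t ≈ 8.22 s

I = (2/5)MR² = (2/5)(14.9)(0.535)² = 1.706 kg·m².
α = τ/I = 2.51/1.706 = 1.471 rad/s².
ω = αt ⇒ t = ω/α = 12.1/1.471 = 8.224 s.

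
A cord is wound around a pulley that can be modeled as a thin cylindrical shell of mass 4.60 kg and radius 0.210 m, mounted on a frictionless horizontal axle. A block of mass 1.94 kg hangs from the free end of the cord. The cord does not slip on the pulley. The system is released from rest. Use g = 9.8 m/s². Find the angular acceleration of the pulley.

I = MR² = (4.60)(0.210)² = 0.2029 kg·m².
Block: mg − T = ma. Pulley: TR = Iα. No-slip: a = αR, so T = (I/R²)a = 4.600·a.
Then mg = (m + 4.600)a, so a = (1.94)(9.8)/(1.94 + 4.600) = 2.907 m/s².
α = a/R = 2.907/0.210 = 13.84 rad/s².

α ≈ 13.8 rad/s²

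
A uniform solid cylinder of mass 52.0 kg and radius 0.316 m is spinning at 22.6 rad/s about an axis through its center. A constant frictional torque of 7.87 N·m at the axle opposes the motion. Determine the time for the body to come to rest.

I = ½MR² = (1/2)(52.0)(0.316)² = 2.596 kg·m².
The net torque has magnitude 7.87 N·m, opposing ω.
|α| = τ/I = 7.870/2.596 = 3.031 rad/s² (deceleration).
0 = ω₀ − |α|t ⇒ t = ω₀/|α| = 22.6/3.031 = 7.456 s.

t ≈ 7.46 s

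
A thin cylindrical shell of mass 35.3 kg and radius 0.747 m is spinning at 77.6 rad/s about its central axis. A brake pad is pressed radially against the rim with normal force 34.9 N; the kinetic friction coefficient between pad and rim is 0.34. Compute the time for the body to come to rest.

I = MR² = (35.3)(0.747)² = 19.70 kg·m².
Friction force f = μN = (0.34)(34.9) = 11.87 N at the rim; torque magnitude τ = fR = 8.864 N·m, opposing ω.
|α| = τ/I = 8.864/19.70 = 0.4500 rad/s² (deceleration).
0 = ω₀ − |α|t ⇒ t = ω₀/|α| = 77.6/0.4500 = 172.4 s.

t ≈ 172 s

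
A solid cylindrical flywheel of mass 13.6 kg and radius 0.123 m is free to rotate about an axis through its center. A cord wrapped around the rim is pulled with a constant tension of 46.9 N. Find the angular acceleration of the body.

α ≈ 56.1 rad/s²

I = ½MR² = (1/2)(13.6)(0.123)² = 0.1029 kg·m².
τ = F R = (46.9)(0.123) = 5.769 N·m.
Newton's second law for rotation, τ = Iα, gives α = τ/I = 5.769/0.1029 = 56.07 rad/s².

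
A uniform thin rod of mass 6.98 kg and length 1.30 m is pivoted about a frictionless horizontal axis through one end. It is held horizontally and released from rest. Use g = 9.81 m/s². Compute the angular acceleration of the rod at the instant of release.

About the pivot, I = (1/3)ML² = (1/3)(6.98)(1.30)² = 3.932 kg·m².
The weight acts at the center, a distance L/2 = 0.6500 m from the pivot; τ = Mg(L/2) = 44.51 N·m.
α = τ/I = 44.51/3.932 = 11.32 rad/s².

α ≈ 11.3 rad/s²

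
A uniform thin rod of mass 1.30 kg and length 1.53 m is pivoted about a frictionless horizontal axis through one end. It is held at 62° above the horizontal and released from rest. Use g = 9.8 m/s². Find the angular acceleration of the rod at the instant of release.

About the pivot, I = (1/3)ML² = (1/3)(1.30)(1.53)² = 1.014 kg·m².
The weight acts at the center, a distance L/2 = 0.7650 m from the pivot; τ = Mg(L/2) cos 62° = 4.576 N·m.
α = τ/I = 4.576/1.014 = 4.511 rad/s².

α ≈ 4.51 rad/s²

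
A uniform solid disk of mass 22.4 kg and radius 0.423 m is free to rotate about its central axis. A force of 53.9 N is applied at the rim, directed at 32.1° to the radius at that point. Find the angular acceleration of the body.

α ≈ 6.05 rad/s²

I = ½MR² = (1/2)(22.4)(0.423)² = 2.004 kg·m².
Only the tangential component produces torque: τ = F R sinθ = (53.9)(0.423) sin 32.1° = 12.12 N·m.
Newton's second law for rotation, τ = Iα, gives α = τ/I = 12.12/2.004 = 6.046 rad/s².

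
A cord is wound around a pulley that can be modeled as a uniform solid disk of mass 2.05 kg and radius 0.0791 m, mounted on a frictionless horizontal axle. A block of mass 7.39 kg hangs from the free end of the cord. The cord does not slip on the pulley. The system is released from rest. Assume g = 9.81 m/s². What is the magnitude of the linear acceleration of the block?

a ≈ 8.62 m/s²

I = ½MR² = (1/2)(2.05)(0.0791)² = 0.006413 kg·m².
Block: mg − T = ma. Pulley: TR = Iα. No-slip: a = αR, so T = (I/R²)a = 1.025·a.
Then mg = (m + 1.025)a, so a = (7.39)(9.81)/(7.39 + 1.025) = 8.615 m/s².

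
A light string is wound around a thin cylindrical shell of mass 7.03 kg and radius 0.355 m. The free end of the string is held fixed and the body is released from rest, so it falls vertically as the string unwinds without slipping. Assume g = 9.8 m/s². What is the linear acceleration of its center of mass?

a ≈ 4.90 m/s²

Translation: Mg − T = Ma. Rotation about the center: TR = Iα with I = MR².
With a = αR: T = (I/R²)a = M a, so Mg = (1 + 1.000)Ma.
a = g/(1 + 1.000) = 9.8/2.000 = 4.900 m/s².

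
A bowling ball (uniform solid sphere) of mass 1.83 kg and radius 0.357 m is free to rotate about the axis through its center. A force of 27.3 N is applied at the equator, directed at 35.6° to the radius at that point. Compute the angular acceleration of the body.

I = (2/5)MR² = (2/5)(1.83)(0.357)² = 0.09329 kg·m².
Only the tangential component produces torque: τ = F R sinθ = (27.3)(0.357) sin 35.6° = 5.673 N·m.
Newton's second law for rotation, τ = Iα, gives α = τ/I = 5.673/0.09329 = 60.81 rad/s².

α ≈ 60.8 rad/s²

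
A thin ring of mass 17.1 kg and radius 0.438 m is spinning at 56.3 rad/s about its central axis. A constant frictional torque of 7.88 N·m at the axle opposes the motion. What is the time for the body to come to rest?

I = MR² = (17.1)(0.438)² = 3.281 kg·m².
The net torque has magnitude 7.88 N·m, opposing ω.
|α| = τ/I = 7.880/3.281 = 2.402 rad/s² (deceleration).
0 = ω₀ − |α|t ⇒ t = ω₀/|α| = 56.3/2.402 = 23.44 s.

t ≈ 23.4 s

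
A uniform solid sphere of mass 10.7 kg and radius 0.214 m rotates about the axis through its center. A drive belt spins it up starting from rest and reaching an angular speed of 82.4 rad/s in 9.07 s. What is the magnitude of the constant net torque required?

τ ≈ 1.78 N·m

I = (2/5)MR² = (2/5)(10.7)(0.214)² = 0.1960 kg·m².
α = Δω/Δt = (82.4 − 0)/9.07 = 9.085 rad/s².
τ = Iα = (0.1960)(9.085) = 1.781 N·m.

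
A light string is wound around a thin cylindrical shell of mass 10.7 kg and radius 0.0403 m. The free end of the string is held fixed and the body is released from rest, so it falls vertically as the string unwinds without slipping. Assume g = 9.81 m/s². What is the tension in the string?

T ≈ 52.5 N

Translation: Mg − T = Ma. Rotation about the center: TR = Iα with I = MR².
With a = αR: T = (I/R²)a = M a, so Mg = (1 + 1.000)Ma.
a = g/(1 + 1.000) = 9.81/2.000 = 4.905 m/s².
T = 1.000·M·a = (1.000)(10.7)(4.905) = 52.48 N.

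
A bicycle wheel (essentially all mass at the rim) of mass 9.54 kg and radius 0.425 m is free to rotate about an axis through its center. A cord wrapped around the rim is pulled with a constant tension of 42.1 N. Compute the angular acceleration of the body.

I = MR² = (9.54)(0.425)² = 1.723 kg·m².
τ = F R = (42.1)(0.425) = 17.89 N·m.
From τ = Iα: α = 17.89/1.723 = 10.38 rad/s².

α ≈ 10.4 rad/s²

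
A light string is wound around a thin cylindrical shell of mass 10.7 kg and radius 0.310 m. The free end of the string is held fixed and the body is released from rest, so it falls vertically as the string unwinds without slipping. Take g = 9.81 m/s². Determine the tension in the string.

Translation: Mg − T = Ma. Rotation about the center: TR = Iα with I = MR².
With a = αR: T = (I/R²)a = M a, so Mg = (1 + 1.000)Ma.
a = g/(1 + 1.000) = 9.81/2.000 = 4.905 m/s².
T = 1.000·M·a = (1.000)(10.7)(4.905) = 52.48 N.

T ≈ 52.5 N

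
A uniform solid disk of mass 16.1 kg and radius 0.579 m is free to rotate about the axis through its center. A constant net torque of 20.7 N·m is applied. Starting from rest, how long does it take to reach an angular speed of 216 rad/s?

I = ½MR² = (1/2)(16.1)(0.579)² = 2.699 kg·m².
α = τ/I = 20.7/2.699 = 7.670 rad/s².
ω = αt ⇒ t = ω/α = 216/7.670 = 28.16 s.

t ≈ 28.2 s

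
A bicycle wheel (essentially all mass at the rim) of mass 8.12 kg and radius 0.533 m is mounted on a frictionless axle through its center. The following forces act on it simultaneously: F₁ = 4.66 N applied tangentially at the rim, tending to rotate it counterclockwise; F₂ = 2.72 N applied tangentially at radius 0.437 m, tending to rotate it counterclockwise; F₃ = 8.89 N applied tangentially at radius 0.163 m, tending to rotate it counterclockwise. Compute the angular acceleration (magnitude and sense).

I = MR² = (8.12)(0.533)² = 2.307 kg·m².
Taking counterclockwise as positive: τ₁ = +(4.66)(0.533) = +2.484 N·m; τ₂ = +(2.72)(0.437) = +1.189 N·m; τ₃ = +(8.89)(0.163) = +1.449 N·m.
Net torque τ = 5.121 N·m.
α = τ/I = 5.121/2.307 = 2.220 rad/s².

α ≈ 2.22 rad/s², counterclockwise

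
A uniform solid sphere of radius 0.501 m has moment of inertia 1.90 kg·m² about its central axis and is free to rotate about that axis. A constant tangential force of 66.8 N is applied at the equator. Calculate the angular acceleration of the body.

τ = F R = (66.8)(0.501) = 33.47 N·m.
From τ = Iα: α = 33.47/1.900 = 17.61 rad/s².

α ≈ 17.6 rad/s²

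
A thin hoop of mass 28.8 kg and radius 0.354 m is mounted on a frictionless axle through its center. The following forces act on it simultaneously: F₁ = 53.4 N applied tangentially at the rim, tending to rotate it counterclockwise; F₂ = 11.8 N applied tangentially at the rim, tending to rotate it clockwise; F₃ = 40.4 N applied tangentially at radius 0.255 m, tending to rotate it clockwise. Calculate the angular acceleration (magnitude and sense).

I = MR² = (28.8)(0.354)² = 3.609 kg·m².
Taking counterclockwise as positive: τ₁ = +(53.4)(0.354) = +18.90 N·m; τ₂ = −(11.8)(0.354) = −4.177 N·m; τ₃ = −(40.4)(0.255) = −10.30 N·m.
Net torque τ = 4.424 N·m.
α = τ/I = 4.424/3.609 = 1.226 rad/s².

α ≈ 1.23 rad/s², counterclockwise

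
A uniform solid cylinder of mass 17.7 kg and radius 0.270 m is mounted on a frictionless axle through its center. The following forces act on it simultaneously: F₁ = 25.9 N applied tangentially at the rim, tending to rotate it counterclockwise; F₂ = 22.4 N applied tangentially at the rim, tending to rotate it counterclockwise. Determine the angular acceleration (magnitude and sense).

α ≈ 20.2 rad/s², counterclockwise

I = ½MR² = (1/2)(17.7)(0.270)² = 0.6452 kg·m².
Taking counterclockwise as positive: τ₁ = +(25.9)(0.270) = +6.993 N·m; τ₂ = +(22.4)(0.270) = +6.048 N·m.
Net torque τ = 13.04 N·m.
α = τ/I = 13.04/0.6452 = 20.21 rad/s².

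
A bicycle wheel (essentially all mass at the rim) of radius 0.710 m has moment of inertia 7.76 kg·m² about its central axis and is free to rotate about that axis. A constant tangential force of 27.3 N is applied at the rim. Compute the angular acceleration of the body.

τ = F R = (27.3)(0.710) = 19.38 N·m.
From τ = Iα: α = 19.38/7.760 = 2.498 rad/s².

α ≈ 2.50 rad/s²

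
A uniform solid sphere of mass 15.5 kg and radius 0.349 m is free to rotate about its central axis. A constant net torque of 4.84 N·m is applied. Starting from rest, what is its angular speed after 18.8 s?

ω ≈ 120 rad/s

I = (2/5)MR² = (2/5)(15.5)(0.349)² = 0.7552 kg·m².
α = τ/I = 4.84/0.7552 = 6.409 rad/s².
ω = ω₀ + αt = 0 + (6.409)(18.8) = 120.5 rad/s.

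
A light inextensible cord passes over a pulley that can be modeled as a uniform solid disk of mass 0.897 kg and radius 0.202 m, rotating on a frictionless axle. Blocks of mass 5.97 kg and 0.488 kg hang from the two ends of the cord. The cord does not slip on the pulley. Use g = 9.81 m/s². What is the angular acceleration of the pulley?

I = ½MR² = (1/2)(0.897)(0.202)² = 0.01830 kg·m².
Heavier block: m₁g − T₁ = m₁a. Lighter block: T₂ − m₂g = m₂a.
Pulley: (T₁ − T₂)R = Iα = I(a/R), so T₁ − T₂ = (I/R²)a = (1/2)M_p a = 0.4485·a.
Adding the three: (m₁ − m₂)g = (m₁ + m₂ + 0.4485)a, so a = (5.97 − 0.488)(9.81)/(5.97 + 0.488 + 0.4485) = 7.787 m/s².
α = a/R = 7.787/0.202 = 38.55 rad/s².

α ≈ 38.5 rad/s²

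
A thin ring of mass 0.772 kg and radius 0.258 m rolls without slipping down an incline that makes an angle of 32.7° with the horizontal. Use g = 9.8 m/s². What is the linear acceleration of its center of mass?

a ≈ 2.65 m/s²

Translation along the incline: Mg sinθ − f = Ma.
Rotation about the center: fR = Iα with I = MR². No-slip gives a = αR, so f = (I/R²)a = M a.
Substituting: Mg sinθ = (1 + 1.000)Ma, so a = g sinθ/(1 + 1.000) = (9.8) sin 32.7° / 2.000 = 2.647 m/s².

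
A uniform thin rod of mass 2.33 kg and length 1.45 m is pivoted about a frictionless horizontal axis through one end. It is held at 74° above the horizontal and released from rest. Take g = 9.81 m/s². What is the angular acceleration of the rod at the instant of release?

About the pivot, I = (1/3)ML² = (1/3)(2.33)(1.45)² = 1.633 kg·m².
The weight acts at the center, a distance L/2 = 0.7250 m from the pivot; τ = Mg(L/2) cos 74° = 4.568 N·m.
α = τ/I = 4.568/1.633 = 2.797 rad/s².
(Equivalently α = (3g/(2L)) cos 74° = 2.797 rad/s².)

α ≈ 2.80 rad/s²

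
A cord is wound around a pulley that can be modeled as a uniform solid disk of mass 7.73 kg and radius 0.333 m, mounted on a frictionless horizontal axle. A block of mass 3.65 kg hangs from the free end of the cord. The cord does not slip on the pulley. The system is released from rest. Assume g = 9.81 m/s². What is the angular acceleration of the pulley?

α ≈ 14.3 rad/s²

I = ½MR² = (1/2)(7.73)(0.333)² = 0.4286 kg·m².
Block: mg − T = ma. Pulley: TR = Iα. No-slip: a = αR, so T = (I/R²)a = 3.865·a.
Then mg = (m + 3.865)a, so a = (3.65)(9.81)/(3.65 + 3.865) = 4.765 m/s².
α = a/R = 4.765/0.333 = 14.31 rad/s².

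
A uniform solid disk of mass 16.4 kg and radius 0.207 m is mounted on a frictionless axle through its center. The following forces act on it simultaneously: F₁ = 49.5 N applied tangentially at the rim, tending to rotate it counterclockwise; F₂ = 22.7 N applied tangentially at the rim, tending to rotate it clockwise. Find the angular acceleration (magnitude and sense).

α ≈ 15.8 rad/s², counterclockwise

I = ½MR² = (1/2)(16.4)(0.207)² = 0.3514 kg·m².
Taking counterclockwise as positive: τ₁ = +(49.5)(0.207) = +10.25 N·m; τ₂ = −(22.7)(0.207) = −4.699 N·m.
Net torque τ = 5.548 N·m.
α = τ/I = 5.548/0.3514 = 15.79 rad/s².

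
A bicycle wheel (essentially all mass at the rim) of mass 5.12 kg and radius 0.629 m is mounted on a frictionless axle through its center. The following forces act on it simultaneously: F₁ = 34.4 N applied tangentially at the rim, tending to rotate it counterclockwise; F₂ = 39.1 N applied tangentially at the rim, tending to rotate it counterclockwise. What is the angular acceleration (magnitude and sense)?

I = MR² = (5.12)(0.629)² = 2.026 kg·m².
Taking counterclockwise as positive: τ₁ = +(34.4)(0.629) = +21.64 N·m; τ₂ = +(39.1)(0.629) = +24.59 N·m.
Net torque τ = 46.23 N·m.
α = τ/I = 46.23/2.026 = 22.82 rad/s².

α ≈ 22.8 rad/s², counterclockwise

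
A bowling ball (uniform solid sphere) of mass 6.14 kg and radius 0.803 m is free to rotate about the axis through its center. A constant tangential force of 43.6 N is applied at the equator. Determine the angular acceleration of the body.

I = (2/5)MR² = (2/5)(6.14)(0.803)² = 1.584 kg·m².
τ = F R = (43.6)(0.803) = 35.01 N·m.
From τ = Iα: α = 35.01/1.584 = 22.11 rad/s².

α ≈ 22.1 rad/s²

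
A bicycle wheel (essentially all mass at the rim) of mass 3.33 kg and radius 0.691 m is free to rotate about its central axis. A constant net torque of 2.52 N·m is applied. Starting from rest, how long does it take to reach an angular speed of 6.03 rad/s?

t ≈ 3.80 s

I = MR² = (3.33)(0.691)² = 1.590 kg·m².
α = τ/I = 2.52/1.590 = 1.585 rad/s².
ω = αt ⇒ t = ω/α = 6.03/1.585 = 3.805 s.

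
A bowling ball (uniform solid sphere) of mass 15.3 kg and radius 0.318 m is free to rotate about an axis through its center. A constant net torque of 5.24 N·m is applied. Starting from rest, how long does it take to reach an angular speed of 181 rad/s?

I = (2/5)MR² = (2/5)(15.3)(0.318)² = 0.6189 kg·m².
α = τ/I = 5.24/0.6189 = 8.467 rad/s².
ω = αt ⇒ t = ω/α = 181/8.467 = 21.38 s.

t ≈ 21.4 s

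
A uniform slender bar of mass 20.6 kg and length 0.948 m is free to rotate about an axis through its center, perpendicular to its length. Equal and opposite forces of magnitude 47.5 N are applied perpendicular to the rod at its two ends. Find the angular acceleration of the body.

I = (1/12)ML² = (1/12)(20.6)(0.948)² = 1.543 kg·m².
The couple gives τ = F·(L/2) + F·(L/2) = F L = (47.5)(0.948) = 45.03 N·m.
From τ = Iα: α = 45.03/1.543 = 29.19 rad/s².

α ≈ 29.2 rad/s²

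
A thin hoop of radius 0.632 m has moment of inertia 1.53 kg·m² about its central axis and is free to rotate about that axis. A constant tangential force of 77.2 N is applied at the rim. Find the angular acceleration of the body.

τ = F R = (77.2)(0.632) = 48.79 N·m.
Newton's second law for rotation, τ = Iα, gives α = τ/I = 48.79/1.530 = 31.89 rad/s².

α ≈ 31.9 rad/s²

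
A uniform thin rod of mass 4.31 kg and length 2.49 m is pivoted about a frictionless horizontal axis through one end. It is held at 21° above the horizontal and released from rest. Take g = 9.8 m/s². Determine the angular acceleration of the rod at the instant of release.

About the pivot, I = (1/3)ML² = (1/3)(4.31)(2.49)² = 8.907 kg·m².
The weight acts at the center, a distance L/2 = 1.245 m from the pivot; τ = Mg(L/2) cos 21° = 49.09 N·m.
α = τ/I = 49.09/8.907 = 5.511 rad/s².

α ≈ 5.51 rad/s²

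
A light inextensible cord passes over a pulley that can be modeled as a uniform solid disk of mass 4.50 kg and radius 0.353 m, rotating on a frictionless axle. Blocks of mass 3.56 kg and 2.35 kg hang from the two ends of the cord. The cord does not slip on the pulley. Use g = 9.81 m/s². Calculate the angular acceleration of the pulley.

α ≈ 4.12 rad/s²

I = ½MR² = (1/2)(4.50)(0.353)² = 0.2804 kg·m².
Heavier block: m₁g − T₁ = m₁a. Lighter block: T₂ − m₂g = m₂a.
Pulley: (T₁ − T₂)R = Iα = I(a/R), so T₁ − T₂ = (I/R²)a = (1/2)M_p a = 2.250·a.
Adding the three: (m₁ − m₂)g = (m₁ + m₂ + 2.250)a, so a = (3.56 − 2.35)(9.81)/(3.56 + 2.35 + 2.250) = 1.455 m/s².
α = a/R = 1.455/0.353 = 4.121 rad/s².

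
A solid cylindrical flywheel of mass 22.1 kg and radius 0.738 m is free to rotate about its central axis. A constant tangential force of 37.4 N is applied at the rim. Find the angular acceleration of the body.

α ≈ 4.59 rad/s²

I = ½MR² = (1/2)(22.1)(0.738)² = 6.018 kg·m².
τ = F R = (37.4)(0.738) = 27.60 N·m.
From τ = Iα: α = 27.60/6.018 = 4.586 rad/s².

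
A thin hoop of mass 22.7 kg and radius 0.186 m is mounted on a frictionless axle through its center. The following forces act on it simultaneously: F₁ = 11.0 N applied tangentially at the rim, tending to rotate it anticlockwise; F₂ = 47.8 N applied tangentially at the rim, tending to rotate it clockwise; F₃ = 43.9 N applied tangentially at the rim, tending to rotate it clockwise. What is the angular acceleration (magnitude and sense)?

I = MR² = (22.7)(0.186)² = 0.7853 kg·m².
Taking anticlockwise as positive: τ₁ = +(11.0)(0.186) = +2.046 N·m; τ₂ = −(47.8)(0.186) = −8.891 N·m; τ₃ = −(43.9)(0.186) = −8.165 N·m.
Net torque τ = -15.01 N·m.
α = τ/I = -15.01/0.7853 = -19.11 rad/s².

α ≈ 19.1 rad/s², clockwise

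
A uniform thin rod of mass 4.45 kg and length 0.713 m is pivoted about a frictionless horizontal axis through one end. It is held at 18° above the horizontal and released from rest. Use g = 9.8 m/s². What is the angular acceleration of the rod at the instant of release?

α ≈ 19.6 rad/s²

About the pivot, I = (1/3)ML² = (1/3)(4.45)(0.713)² = 0.7541 kg·m².
The weight acts at the center, a distance L/2 = 0.3565 m from the pivot; τ = Mg(L/2) cos 18° = 14.79 N·m.
α = τ/I = 14.79/0.7541 = 19.61 rad/s².
(Equivalently α = (3g/(2L)) cos 18° = 19.61 rad/s².)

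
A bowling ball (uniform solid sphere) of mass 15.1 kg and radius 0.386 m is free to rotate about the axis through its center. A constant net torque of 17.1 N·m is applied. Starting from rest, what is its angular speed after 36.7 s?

ω ≈ 697 rad/s

I = (2/5)MR² = (2/5)(15.1)(0.386)² = 0.8999 kg·m².
α = τ/I = 17.1/0.8999 = 19.00 rad/s².
ω = ω₀ + αt = 0 + (19.00)(36.7) = 697.3 rad/s.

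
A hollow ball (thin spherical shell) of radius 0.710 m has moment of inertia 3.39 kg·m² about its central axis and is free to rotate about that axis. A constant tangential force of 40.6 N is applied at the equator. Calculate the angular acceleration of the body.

τ = F R = (40.6)(0.710) = 28.83 N·m.
Newton's second law for rotation, τ = Iα, gives α = τ/I = 28.83/3.390 = 8.503 rad/s².

α ≈ 8.50 rad/s²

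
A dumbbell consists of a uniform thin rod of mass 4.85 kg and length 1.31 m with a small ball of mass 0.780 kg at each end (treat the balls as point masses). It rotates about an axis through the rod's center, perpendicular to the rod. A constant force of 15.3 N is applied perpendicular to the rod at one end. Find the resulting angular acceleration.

α ≈ 7.35 rad/s²

I_rod = (1/12)ML² = (1/12)(4.85)(1.31)² = 0.6936 kg·m².
I_balls = 2·m·(L/2)² = 2(0.780)(0.6550)² = 0.6693 kg·m².
Total I = 1.363 kg·m².
τ = F·(L/2) = (15.3)(0.655) = 10.02 N·m.
α = τ/I = 10.02/1.363 = 7.353 rad/s².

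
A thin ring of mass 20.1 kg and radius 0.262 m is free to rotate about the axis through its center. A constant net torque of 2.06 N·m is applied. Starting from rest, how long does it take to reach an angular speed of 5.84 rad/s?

I = MR² = (20.1)(0.262)² = 1.380 kg·m².
α = τ/I = 2.06/1.380 = 1.493 rad/s².
ω = αt ⇒ t = ω/α = 5.84/1.493 = 3.912 s.

t ≈ 3.91 s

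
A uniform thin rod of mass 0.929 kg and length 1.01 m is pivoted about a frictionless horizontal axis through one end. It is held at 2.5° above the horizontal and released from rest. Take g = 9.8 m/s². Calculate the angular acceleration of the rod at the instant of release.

α ≈ 14.5 rad/s²

About the pivot, I = (1/3)ML² = (1/3)(0.929)(1.01)² = 0.3159 kg·m².
The weight acts at the center, a distance L/2 = 0.5050 m from the pivot; τ = Mg(L/2) cos 2.5° = 4.593 N·m.
α = τ/I = 4.593/0.3159 = 14.54 rad/s².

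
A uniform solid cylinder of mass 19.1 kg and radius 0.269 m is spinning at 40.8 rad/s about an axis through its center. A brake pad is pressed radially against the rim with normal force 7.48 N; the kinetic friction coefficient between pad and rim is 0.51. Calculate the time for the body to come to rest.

t ≈ 27.5 s

I = ½MR² = (1/2)(19.1)(0.269)² = 0.6910 kg·m².
Friction force f = μN = (0.51)(7.48) = 3.815 N at the rim; torque magnitude τ = fR = 1.026 N·m, opposing ω.
|α| = τ/I = 1.026/0.6910 = 1.485 rad/s² (deceleration).
0 = ω₀ − |α|t ⇒ t = ω₀/|α| = 40.8/1.485 = 27.48 s.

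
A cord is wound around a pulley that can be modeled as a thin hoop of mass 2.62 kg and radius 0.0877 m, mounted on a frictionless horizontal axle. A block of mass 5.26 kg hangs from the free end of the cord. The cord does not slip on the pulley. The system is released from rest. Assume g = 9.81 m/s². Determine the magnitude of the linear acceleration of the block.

I = MR² = (2.62)(0.0877)² = 0.02015 kg·m².
Block: mg − T = ma. Pulley: TR = Iα. No-slip: a = αR, so T = (I/R²)a = 2.620·a.
Then mg = (m + 2.620)a, so a = (5.26)(9.81)/(5.26 + 2.620) = 6.548 m/s².

a ≈ 6.55 m/s²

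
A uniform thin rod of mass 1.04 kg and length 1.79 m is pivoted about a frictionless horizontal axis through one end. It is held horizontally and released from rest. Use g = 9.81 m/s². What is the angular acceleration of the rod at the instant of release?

About the pivot, I = (1/3)ML² = (1/3)(1.04)(1.79)² = 1.111 kg·m².
The weight acts at the center, a distance L/2 = 0.8950 m from the pivot; τ = Mg(L/2) = 9.131 N·m.
α = τ/I = 9.131/1.111 = 8.221 rad/s².

α ≈ 8.22 rad/s²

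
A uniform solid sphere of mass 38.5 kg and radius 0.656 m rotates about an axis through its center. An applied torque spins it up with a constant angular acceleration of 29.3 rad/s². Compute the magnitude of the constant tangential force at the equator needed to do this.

I = (2/5)MR² = (2/5)(38.5)(0.656)² = 6.627 kg·m².
The required torque is τ = Iα = (6.627)(29.30) = 194.2 N·m.
A tangential force at the equator gives τ = FR, so F = τ/R = 194.2/0.656 = 296.0 N.

F ≈ 296 N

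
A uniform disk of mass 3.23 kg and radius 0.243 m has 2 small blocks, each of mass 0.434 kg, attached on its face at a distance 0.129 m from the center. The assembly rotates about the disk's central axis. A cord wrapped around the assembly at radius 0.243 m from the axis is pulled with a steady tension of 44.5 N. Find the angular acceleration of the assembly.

I_disk = ½MR² = ½(3.23)(0.243)² = 0.09536 kg·m².
I_blocks = 2·m·r² = 2(0.434)(0.129)² = 0.01444 kg·m².
Total I = 0.1098 kg·m².
τ = F r = (44.5)(0.243) = 10.81 N·m.
α = τ/I = 10.81/0.1098 = 98.48 rad/s².

α ≈ 98.5 rad/s²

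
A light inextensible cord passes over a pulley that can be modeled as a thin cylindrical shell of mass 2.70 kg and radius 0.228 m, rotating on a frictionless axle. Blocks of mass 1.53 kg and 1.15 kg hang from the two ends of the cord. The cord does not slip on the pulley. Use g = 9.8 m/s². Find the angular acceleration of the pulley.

α ≈ 3.04 rad/s²

I = MR² = (2.70)(0.228)² = 0.1404 kg·m².
Heavier block: m₁g − T₁ = m₁a. Lighter block: T₂ − m₂g = m₂a.
Pulley: (T₁ − T₂)R = Iα = I(a/R), so T₁ − T₂ = (I/R²)a = 1·M_p a = 2.700·a.
Adding the three: (m₁ − m₂)g = (m₁ + m₂ + 2.700)a, so a = (1.53 − 1.15)(9.8)/(1.53 + 1.15 + 2.700) = 0.6922 m/s².
α = a/R = 0.6922/0.228 = 3.036 rad/s².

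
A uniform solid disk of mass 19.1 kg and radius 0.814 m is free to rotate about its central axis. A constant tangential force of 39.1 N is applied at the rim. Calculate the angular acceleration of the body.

I = ½MR² = (1/2)(19.1)(0.814)² = 6.328 kg·m².
τ = F R = (39.1)(0.814) = 31.83 N·m.
Newton's second law for rotation, τ = Iα, gives α = τ/I = 31.83/6.328 = 5.030 rad/s².

α ≈ 5.03 rad/s²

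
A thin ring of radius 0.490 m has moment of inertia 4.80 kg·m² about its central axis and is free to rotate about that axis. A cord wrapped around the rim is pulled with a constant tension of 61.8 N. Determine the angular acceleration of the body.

τ = F R = (61.8)(0.490) = 30.28 N·m.
Newton's second law for rotation, τ = Iα, gives α = τ/I = 30.28/4.800 = 6.309 rad/s².

α ≈ 6.31 rad/s²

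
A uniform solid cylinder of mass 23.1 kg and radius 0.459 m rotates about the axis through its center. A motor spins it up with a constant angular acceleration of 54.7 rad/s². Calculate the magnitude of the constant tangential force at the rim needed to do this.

I = ½MR² = (1/2)(23.1)(0.459)² = 2.433 kg·m².
The required torque is τ = Iα = (2.433)(54.70) = 133.1 N·m.
A tangential force at the rim gives τ = FR, so F = τ/R = 133.1/0.459 = 290.0 N.

F ≈ 290 N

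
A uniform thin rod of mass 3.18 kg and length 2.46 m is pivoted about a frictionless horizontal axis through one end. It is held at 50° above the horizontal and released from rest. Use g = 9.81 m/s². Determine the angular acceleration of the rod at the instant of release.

α ≈ 3.84 rad/s²

About the pivot, I = (1/3)ML² = (1/3)(3.18)(2.46)² = 6.415 kg·m².
The weight acts at the center, a distance L/2 = 1.230 m from the pivot; τ = Mg(L/2) cos 50° = 24.66 N·m.
α = τ/I = 24.66/6.415 = 3.845 rad/s².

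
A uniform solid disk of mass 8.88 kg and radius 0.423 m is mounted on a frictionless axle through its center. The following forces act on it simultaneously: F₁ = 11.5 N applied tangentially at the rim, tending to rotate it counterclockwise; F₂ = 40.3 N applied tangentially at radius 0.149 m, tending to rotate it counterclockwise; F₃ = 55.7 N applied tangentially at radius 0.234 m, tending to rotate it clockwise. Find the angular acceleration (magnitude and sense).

α ≈ 2.72 rad/s², clockwise

I = ½MR² = (1/2)(8.88)(0.423)² = 0.7944 kg·m².
Taking counterclockwise as positive: τ₁ = +(11.5)(0.423) = +4.864 N·m; τ₂ = +(40.3)(0.149) = +6.005 N·m; τ₃ = −(55.7)(0.234) = −13.03 N·m.
Net torque τ = -2.165 N·m.
α = τ/I = -2.165/0.7944 = -2.725 rad/s².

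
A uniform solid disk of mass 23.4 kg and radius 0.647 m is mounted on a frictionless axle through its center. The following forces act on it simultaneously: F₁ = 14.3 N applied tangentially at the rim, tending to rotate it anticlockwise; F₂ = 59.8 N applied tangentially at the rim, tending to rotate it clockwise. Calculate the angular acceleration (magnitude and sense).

I = ½MR² = (1/2)(23.4)(0.647)² = 4.898 kg·m².
Taking anticlockwise as positive: τ₁ = +(14.3)(0.647) = +9.252 N·m; τ₂ = −(59.8)(0.647) = −38.69 N·m.
Net torque τ = -29.44 N·m.
α = τ/I = -29.44/4.898 = -6.011 rad/s².

α ≈ 6.01 rad/s², clockwise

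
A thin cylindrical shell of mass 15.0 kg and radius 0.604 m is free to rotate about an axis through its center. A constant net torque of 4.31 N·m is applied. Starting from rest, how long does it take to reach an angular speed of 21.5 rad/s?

t ≈ 27.3 s

I = MR² = (15.0)(0.604)² = 5.472 kg·m².
α = τ/I = 4.31/5.472 = 0.7876 rad/s².
ω = αt ⇒ t = ω/α = 21.5/0.7876 = 27.30 s.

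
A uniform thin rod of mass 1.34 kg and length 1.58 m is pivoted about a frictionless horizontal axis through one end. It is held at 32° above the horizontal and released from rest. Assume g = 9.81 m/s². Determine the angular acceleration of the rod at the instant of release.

α ≈ 7.90 rad/s²

About the pivot, I = (1/3)ML² = (1/3)(1.34)(1.58)² = 1.115 kg·m².
The weight acts at the center, a distance L/2 = 0.7900 m from the pivot; τ = Mg(L/2) cos 32° = 8.807 N·m.
α = τ/I = 8.807/1.115 = 7.898 rad/s².
(Equivalently α = (3g/(2L)) cos 32° = 7.898 rad/s².)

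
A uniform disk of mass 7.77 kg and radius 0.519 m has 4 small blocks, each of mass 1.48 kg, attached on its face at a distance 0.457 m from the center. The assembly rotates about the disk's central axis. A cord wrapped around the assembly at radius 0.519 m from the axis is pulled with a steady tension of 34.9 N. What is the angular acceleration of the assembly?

I_disk = ½MR² = ½(7.77)(0.519)² = 1.046 kg·m².
I_blocks = 4·m·r² = 4(1.48)(0.457)² = 1.236 kg·m².
Total I = 2.283 kg·m².
τ = F r = (34.9)(0.519) = 18.11 N·m.
α = τ/I = 18.11/2.283 = 7.934 rad/s².

α ≈ 7.93 rad/s²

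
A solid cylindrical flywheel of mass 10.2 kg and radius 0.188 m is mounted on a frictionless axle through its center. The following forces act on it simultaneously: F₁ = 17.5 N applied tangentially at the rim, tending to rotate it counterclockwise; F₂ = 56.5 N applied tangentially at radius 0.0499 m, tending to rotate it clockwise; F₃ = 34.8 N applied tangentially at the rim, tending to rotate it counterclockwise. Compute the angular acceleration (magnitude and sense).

α ≈ 38.9 rad/s², counterclockwise

I = ½MR² = (1/2)(10.2)(0.188)² = 0.1803 kg·m².
Taking counterclockwise as positive: τ₁ = +(17.5)(0.188) = +3.290 N·m; τ₂ = −(56.5)(0.0499) = −2.819 N·m; τ₃ = +(34.8)(0.188) = +6.542 N·m.
Net torque τ = 7.013 N·m.
α = τ/I = 7.013/0.1803 = 38.91 rad/s².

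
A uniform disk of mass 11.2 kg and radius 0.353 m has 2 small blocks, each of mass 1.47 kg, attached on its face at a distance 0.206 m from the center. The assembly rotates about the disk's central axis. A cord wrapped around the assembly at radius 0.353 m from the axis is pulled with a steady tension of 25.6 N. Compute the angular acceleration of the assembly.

I_disk = ½MR² = ½(11.2)(0.353)² = 0.6978 kg·m².
I_blocks = 2·m·r² = 2(1.47)(0.206)² = 0.1248 kg·m².
Total I = 0.8226 kg·m².
τ = F r = (25.6)(0.353) = 9.037 N·m.
α = τ/I = 9.037/0.8226 = 10.99 rad/s².

α ≈ 11.0 rad/s²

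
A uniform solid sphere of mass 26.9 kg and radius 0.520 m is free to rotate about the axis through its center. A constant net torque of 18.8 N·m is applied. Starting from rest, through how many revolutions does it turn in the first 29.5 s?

≈ 447 revolutions

I = (2/5)MR² = (2/5)(26.9)(0.520)² = 2.910 kg·m².
α = τ/I = 18.8/2.910 = 6.462 rad/s².
θ = ½αt² = ½(6.462)(29.5)² = 2812 rad.
Revolutions = θ/(2π) = 447.5.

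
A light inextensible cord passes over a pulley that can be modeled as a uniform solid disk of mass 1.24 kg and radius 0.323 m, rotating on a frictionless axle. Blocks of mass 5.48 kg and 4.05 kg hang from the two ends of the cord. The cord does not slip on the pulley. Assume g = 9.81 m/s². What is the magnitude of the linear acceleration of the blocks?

I = ½MR² = (1/2)(1.24)(0.323)² = 0.06468 kg·m².
Heavier block: m₁g − T₁ = m₁a. Lighter block: T₂ − m₂g = m₂a.
Pulley: (T₁ − T₂)R = Iα = I(a/R), so T₁ − T₂ = (I/R²)a = (1/2)M_p a = 0.6200·a.
Adding the three: (m₁ − m₂)g = (m₁ + m₂ + 0.6200)a, so a = (5.48 − 4.05)(9.81)/(5.48 + 4.05 + 0.6200) = 1.382 m/s².

a ≈ 1.38 m/s²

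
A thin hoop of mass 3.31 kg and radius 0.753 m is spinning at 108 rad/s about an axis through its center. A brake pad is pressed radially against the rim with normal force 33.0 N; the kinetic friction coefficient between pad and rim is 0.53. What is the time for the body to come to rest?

t ≈ 15.4 s

I = MR² = (3.31)(0.753)² = 1.877 kg·m².
Friction force f = μN = (0.53)(33.0) = 17.49 N at the rim; torque magnitude τ = fR = 13.17 N·m, opposing ω.
|α| = τ/I = 13.17/1.877 = 7.017 rad/s² (deceleration).
0 = ω₀ − |α|t ⇒ t = ω₀/|α| = 108/7.017 = 15.39 s.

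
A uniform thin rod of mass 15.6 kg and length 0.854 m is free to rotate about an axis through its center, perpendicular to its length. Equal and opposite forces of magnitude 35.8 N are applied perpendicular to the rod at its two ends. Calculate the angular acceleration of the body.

I = (1/12)ML² = (1/12)(15.6)(0.854)² = 0.9481 kg·m².
The couple gives τ = F·(L/2) + F·(L/2) = F L = (35.8)(0.854) = 30.57 N·m.
From τ = Iα: α = 30.57/0.9481 = 32.25 rad/s².

α ≈ 32.2 rad/s²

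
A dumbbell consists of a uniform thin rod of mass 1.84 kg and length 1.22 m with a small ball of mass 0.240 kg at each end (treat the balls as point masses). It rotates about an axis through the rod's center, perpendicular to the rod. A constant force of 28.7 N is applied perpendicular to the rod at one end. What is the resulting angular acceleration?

I_rod = (1/12)ML² = (1/12)(1.84)(1.22)² = 0.2282 kg·m².
I_balls = 2·m·(L/2)² = 2(0.240)(0.6100)² = 0.1786 kg·m².
Total I = 0.4068 kg·m².
τ = F·(L/2) = (28.7)(0.610) = 17.51 N·m.
α = τ/I = 17.51/0.4068 = 43.03 rad/s².

α ≈ 43.0 rad/s²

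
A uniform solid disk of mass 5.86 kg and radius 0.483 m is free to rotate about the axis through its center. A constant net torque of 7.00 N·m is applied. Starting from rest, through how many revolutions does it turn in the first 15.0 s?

≈ 183 revolutions

I = ½MR² = (1/2)(5.86)(0.483)² = 0.6835 kg·m².
α = τ/I = 7.00/0.6835 = 10.24 rad/s².
θ = ½αt² = ½(10.24)(15.0)² = 1152 rad.
Revolutions = θ/(2π) = 183.4.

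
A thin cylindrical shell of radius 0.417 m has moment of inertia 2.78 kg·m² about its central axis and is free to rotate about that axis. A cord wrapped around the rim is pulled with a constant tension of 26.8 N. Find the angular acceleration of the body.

α ≈ 4.02 rad/s²

τ = F R = (26.8)(0.417) = 11.18 N·m.
Newton's second law for rotation, τ = Iα, gives α = τ/I = 11.18/2.780 = 4.020 rad/s².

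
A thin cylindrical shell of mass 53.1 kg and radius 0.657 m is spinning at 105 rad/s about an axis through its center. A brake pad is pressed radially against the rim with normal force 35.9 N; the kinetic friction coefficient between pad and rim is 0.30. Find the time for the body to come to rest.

t ≈ 340 s

I = MR² = (53.1)(0.657)² = 22.92 kg·m².
Friction force f = μN = (0.30)(35.9) = 10.77 N at the rim; torque magnitude τ = fR = 7.076 N·m, opposing ω.
|α| = τ/I = 7.076/22.92 = 0.3087 rad/s² (deceleration).
0 = ω₀ − |α|t ⇒ t = ω₀/|α| = 105/0.3087 = 340.1 s.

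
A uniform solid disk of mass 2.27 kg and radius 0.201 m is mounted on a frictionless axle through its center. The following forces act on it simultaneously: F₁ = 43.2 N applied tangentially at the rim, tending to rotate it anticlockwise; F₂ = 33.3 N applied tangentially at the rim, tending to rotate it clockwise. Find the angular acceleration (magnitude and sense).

I = ½MR² = (1/2)(2.27)(0.201)² = 0.04586 kg·m².
Taking anticlockwise as positive: τ₁ = +(43.2)(0.201) = +8.683 N·m; τ₂ = −(33.3)(0.201) = −6.693 N·m.
Net torque τ = 1.990 N·m.
α = τ/I = 1.990/0.04586 = 43.40 rad/s².

α ≈ 43.4 rad/s², anticlockwise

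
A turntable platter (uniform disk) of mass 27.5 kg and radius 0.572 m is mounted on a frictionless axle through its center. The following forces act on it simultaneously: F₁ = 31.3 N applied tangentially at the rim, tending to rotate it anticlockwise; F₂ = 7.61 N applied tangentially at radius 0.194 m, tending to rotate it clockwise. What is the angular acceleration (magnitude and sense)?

α ≈ 3.65 rad/s², anticlockwise

I = ½MR² = (1/2)(27.5)(0.572)² = 4.499 kg·m².
Taking anticlockwise as positive: τ₁ = +(31.3)(0.572) = +17.90 N·m; τ₂ = −(7.61)(0.194) = −1.476 N·m.
Net torque τ = 16.43 N·m.
α = τ/I = 16.43/4.499 = 3.651 rad/s².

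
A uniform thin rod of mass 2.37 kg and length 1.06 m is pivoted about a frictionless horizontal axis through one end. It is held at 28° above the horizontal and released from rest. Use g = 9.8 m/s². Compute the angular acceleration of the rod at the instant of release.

α ≈ 12.2 rad/s²

About the pivot, I = (1/3)ML² = (1/3)(2.37)(1.06)² = 0.8876 kg·m².
The weight acts at the center, a distance L/2 = 0.5300 m from the pivot; τ = Mg(L/2) cos 28° = 10.87 N·m.
α = τ/I = 10.87/0.8876 = 12.24 rad/s².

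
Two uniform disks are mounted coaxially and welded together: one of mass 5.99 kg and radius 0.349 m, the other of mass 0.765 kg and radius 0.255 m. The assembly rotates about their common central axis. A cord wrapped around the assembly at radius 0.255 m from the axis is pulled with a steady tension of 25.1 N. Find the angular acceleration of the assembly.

α ≈ 16.4 rad/s²

I = ½M₁R₁² + ½M₂R₂² = ½(5.99)(0.349)² + ½(0.765)(0.255)² = 0.3897 kg·m².
τ = F r = (25.1)(0.255) = 6.401 N·m.
α = τ/I = 6.401/0.3897 = 16.43 rad/s².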